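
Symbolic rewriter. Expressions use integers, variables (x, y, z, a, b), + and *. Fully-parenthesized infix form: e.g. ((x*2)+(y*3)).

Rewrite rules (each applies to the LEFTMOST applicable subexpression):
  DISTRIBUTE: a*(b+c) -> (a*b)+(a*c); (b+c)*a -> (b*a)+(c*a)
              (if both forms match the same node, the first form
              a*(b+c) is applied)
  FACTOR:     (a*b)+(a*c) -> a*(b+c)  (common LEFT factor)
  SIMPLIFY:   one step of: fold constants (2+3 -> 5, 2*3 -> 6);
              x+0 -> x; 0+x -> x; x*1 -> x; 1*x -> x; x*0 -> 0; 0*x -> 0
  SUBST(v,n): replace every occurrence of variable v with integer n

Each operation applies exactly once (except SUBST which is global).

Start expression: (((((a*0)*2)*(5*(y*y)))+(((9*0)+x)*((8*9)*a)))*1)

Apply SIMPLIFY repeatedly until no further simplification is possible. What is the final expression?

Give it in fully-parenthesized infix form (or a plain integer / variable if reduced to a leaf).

Answer: (x*(72*a))

Derivation:
Start: (((((a*0)*2)*(5*(y*y)))+(((9*0)+x)*((8*9)*a)))*1)
Step 1: at root: (((((a*0)*2)*(5*(y*y)))+(((9*0)+x)*((8*9)*a)))*1) -> ((((a*0)*2)*(5*(y*y)))+(((9*0)+x)*((8*9)*a))); overall: (((((a*0)*2)*(5*(y*y)))+(((9*0)+x)*((8*9)*a)))*1) -> ((((a*0)*2)*(5*(y*y)))+(((9*0)+x)*((8*9)*a)))
Step 2: at LLL: (a*0) -> 0; overall: ((((a*0)*2)*(5*(y*y)))+(((9*0)+x)*((8*9)*a))) -> (((0*2)*(5*(y*y)))+(((9*0)+x)*((8*9)*a)))
Step 3: at LL: (0*2) -> 0; overall: (((0*2)*(5*(y*y)))+(((9*0)+x)*((8*9)*a))) -> ((0*(5*(y*y)))+(((9*0)+x)*((8*9)*a)))
Step 4: at L: (0*(5*(y*y))) -> 0; overall: ((0*(5*(y*y)))+(((9*0)+x)*((8*9)*a))) -> (0+(((9*0)+x)*((8*9)*a)))
Step 5: at root: (0+(((9*0)+x)*((8*9)*a))) -> (((9*0)+x)*((8*9)*a)); overall: (0+(((9*0)+x)*((8*9)*a))) -> (((9*0)+x)*((8*9)*a))
Step 6: at LL: (9*0) -> 0; overall: (((9*0)+x)*((8*9)*a)) -> ((0+x)*((8*9)*a))
Step 7: at L: (0+x) -> x; overall: ((0+x)*((8*9)*a)) -> (x*((8*9)*a))
Step 8: at RL: (8*9) -> 72; overall: (x*((8*9)*a)) -> (x*(72*a))
Fixed point: (x*(72*a))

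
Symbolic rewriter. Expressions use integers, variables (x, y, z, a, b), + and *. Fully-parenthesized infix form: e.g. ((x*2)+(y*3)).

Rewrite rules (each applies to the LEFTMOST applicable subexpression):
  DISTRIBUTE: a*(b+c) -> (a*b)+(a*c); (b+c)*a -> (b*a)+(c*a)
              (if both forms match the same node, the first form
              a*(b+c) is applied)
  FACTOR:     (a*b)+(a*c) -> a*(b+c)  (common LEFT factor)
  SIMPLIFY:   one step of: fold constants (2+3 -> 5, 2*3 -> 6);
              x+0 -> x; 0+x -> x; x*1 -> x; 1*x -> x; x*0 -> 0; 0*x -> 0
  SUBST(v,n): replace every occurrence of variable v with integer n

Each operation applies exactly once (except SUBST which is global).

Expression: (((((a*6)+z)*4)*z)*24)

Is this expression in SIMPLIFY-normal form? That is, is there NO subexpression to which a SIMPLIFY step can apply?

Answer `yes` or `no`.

Expression: (((((a*6)+z)*4)*z)*24)
Scanning for simplifiable subexpressions (pre-order)...
  at root: (((((a*6)+z)*4)*z)*24) (not simplifiable)
  at L: ((((a*6)+z)*4)*z) (not simplifiable)
  at LL: (((a*6)+z)*4) (not simplifiable)
  at LLL: ((a*6)+z) (not simplifiable)
  at LLLL: (a*6) (not simplifiable)
Result: no simplifiable subexpression found -> normal form.

Answer: yes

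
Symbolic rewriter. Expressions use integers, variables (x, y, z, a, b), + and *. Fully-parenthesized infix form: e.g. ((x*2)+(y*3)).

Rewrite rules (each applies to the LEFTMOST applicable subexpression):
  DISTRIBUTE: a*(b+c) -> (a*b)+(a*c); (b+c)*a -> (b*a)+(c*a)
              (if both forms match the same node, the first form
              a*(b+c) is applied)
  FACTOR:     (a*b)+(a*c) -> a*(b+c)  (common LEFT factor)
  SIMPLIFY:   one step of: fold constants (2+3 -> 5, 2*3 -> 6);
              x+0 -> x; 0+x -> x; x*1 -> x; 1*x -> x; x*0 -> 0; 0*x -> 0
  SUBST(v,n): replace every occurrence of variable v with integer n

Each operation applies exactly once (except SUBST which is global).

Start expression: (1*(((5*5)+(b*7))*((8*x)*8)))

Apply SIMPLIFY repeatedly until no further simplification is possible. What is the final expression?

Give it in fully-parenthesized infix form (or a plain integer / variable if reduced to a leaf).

Answer: ((25+(b*7))*((8*x)*8))

Derivation:
Start: (1*(((5*5)+(b*7))*((8*x)*8)))
Step 1: at root: (1*(((5*5)+(b*7))*((8*x)*8))) -> (((5*5)+(b*7))*((8*x)*8)); overall: (1*(((5*5)+(b*7))*((8*x)*8))) -> (((5*5)+(b*7))*((8*x)*8))
Step 2: at LL: (5*5) -> 25; overall: (((5*5)+(b*7))*((8*x)*8)) -> ((25+(b*7))*((8*x)*8))
Fixed point: ((25+(b*7))*((8*x)*8))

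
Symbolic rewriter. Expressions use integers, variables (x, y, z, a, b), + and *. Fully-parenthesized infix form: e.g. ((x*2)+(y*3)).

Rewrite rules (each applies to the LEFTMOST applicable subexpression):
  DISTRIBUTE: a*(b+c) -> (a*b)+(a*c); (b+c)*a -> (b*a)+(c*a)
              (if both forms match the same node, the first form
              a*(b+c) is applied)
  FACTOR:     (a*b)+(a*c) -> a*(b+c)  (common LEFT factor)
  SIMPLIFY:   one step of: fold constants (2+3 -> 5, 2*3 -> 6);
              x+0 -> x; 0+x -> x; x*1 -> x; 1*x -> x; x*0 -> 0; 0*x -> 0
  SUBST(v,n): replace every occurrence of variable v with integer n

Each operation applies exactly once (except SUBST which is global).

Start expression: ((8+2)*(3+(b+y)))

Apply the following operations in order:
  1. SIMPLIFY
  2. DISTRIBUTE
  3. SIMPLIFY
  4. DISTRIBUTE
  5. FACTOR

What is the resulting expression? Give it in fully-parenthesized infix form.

Answer: (30+(10*(b+y)))

Derivation:
Start: ((8+2)*(3+(b+y)))
Apply SIMPLIFY at L (target: (8+2)): ((8+2)*(3+(b+y))) -> (10*(3+(b+y)))
Apply DISTRIBUTE at root (target: (10*(3+(b+y)))): (10*(3+(b+y))) -> ((10*3)+(10*(b+y)))
Apply SIMPLIFY at L (target: (10*3)): ((10*3)+(10*(b+y))) -> (30+(10*(b+y)))
Apply DISTRIBUTE at R (target: (10*(b+y))): (30+(10*(b+y))) -> (30+((10*b)+(10*y)))
Apply FACTOR at R (target: ((10*b)+(10*y))): (30+((10*b)+(10*y))) -> (30+(10*(b+y)))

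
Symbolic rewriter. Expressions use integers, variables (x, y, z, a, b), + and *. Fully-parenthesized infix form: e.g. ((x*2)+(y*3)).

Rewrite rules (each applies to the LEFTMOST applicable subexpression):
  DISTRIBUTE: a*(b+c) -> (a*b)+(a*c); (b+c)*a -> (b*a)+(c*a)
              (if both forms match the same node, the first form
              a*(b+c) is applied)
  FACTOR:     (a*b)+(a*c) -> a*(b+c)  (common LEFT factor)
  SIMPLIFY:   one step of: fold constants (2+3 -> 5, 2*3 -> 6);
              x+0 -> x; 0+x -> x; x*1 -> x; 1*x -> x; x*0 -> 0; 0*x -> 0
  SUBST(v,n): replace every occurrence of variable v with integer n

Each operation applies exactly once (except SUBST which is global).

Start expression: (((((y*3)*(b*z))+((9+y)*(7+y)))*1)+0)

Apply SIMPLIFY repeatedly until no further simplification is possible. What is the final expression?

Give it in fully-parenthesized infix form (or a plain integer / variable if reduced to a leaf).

Answer: (((y*3)*(b*z))+((9+y)*(7+y)))

Derivation:
Start: (((((y*3)*(b*z))+((9+y)*(7+y)))*1)+0)
Step 1: at root: (((((y*3)*(b*z))+((9+y)*(7+y)))*1)+0) -> ((((y*3)*(b*z))+((9+y)*(7+y)))*1); overall: (((((y*3)*(b*z))+((9+y)*(7+y)))*1)+0) -> ((((y*3)*(b*z))+((9+y)*(7+y)))*1)
Step 2: at root: ((((y*3)*(b*z))+((9+y)*(7+y)))*1) -> (((y*3)*(b*z))+((9+y)*(7+y))); overall: ((((y*3)*(b*z))+((9+y)*(7+y)))*1) -> (((y*3)*(b*z))+((9+y)*(7+y)))
Fixed point: (((y*3)*(b*z))+((9+y)*(7+y)))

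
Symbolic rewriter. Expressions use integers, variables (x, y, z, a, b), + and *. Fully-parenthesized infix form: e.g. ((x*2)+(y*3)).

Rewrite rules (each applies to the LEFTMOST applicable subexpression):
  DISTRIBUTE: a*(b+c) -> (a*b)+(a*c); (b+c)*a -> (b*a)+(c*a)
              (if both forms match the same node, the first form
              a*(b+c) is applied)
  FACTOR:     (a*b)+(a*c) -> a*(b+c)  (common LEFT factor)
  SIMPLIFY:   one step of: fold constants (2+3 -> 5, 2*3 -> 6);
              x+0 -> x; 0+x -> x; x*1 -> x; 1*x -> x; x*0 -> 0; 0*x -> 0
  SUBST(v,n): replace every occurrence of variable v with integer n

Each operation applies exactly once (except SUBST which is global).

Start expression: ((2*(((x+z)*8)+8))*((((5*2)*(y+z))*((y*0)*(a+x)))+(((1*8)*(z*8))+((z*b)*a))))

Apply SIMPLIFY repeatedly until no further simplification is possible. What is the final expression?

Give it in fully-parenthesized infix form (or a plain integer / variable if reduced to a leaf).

Start: ((2*(((x+z)*8)+8))*((((5*2)*(y+z))*((y*0)*(a+x)))+(((1*8)*(z*8))+((z*b)*a))))
Step 1: at RLLL: (5*2) -> 10; overall: ((2*(((x+z)*8)+8))*((((5*2)*(y+z))*((y*0)*(a+x)))+(((1*8)*(z*8))+((z*b)*a)))) -> ((2*(((x+z)*8)+8))*(((10*(y+z))*((y*0)*(a+x)))+(((1*8)*(z*8))+((z*b)*a))))
Step 2: at RLRL: (y*0) -> 0; overall: ((2*(((x+z)*8)+8))*(((10*(y+z))*((y*0)*(a+x)))+(((1*8)*(z*8))+((z*b)*a)))) -> ((2*(((x+z)*8)+8))*(((10*(y+z))*(0*(a+x)))+(((1*8)*(z*8))+((z*b)*a))))
Step 3: at RLR: (0*(a+x)) -> 0; overall: ((2*(((x+z)*8)+8))*(((10*(y+z))*(0*(a+x)))+(((1*8)*(z*8))+((z*b)*a)))) -> ((2*(((x+z)*8)+8))*(((10*(y+z))*0)+(((1*8)*(z*8))+((z*b)*a))))
Step 4: at RL: ((10*(y+z))*0) -> 0; overall: ((2*(((x+z)*8)+8))*(((10*(y+z))*0)+(((1*8)*(z*8))+((z*b)*a)))) -> ((2*(((x+z)*8)+8))*(0+(((1*8)*(z*8))+((z*b)*a))))
Step 5: at R: (0+(((1*8)*(z*8))+((z*b)*a))) -> (((1*8)*(z*8))+((z*b)*a)); overall: ((2*(((x+z)*8)+8))*(0+(((1*8)*(z*8))+((z*b)*a)))) -> ((2*(((x+z)*8)+8))*(((1*8)*(z*8))+((z*b)*a)))
Step 6: at RLL: (1*8) -> 8; overall: ((2*(((x+z)*8)+8))*(((1*8)*(z*8))+((z*b)*a))) -> ((2*(((x+z)*8)+8))*((8*(z*8))+((z*b)*a)))
Fixed point: ((2*(((x+z)*8)+8))*((8*(z*8))+((z*b)*a)))

Answer: ((2*(((x+z)*8)+8))*((8*(z*8))+((z*b)*a)))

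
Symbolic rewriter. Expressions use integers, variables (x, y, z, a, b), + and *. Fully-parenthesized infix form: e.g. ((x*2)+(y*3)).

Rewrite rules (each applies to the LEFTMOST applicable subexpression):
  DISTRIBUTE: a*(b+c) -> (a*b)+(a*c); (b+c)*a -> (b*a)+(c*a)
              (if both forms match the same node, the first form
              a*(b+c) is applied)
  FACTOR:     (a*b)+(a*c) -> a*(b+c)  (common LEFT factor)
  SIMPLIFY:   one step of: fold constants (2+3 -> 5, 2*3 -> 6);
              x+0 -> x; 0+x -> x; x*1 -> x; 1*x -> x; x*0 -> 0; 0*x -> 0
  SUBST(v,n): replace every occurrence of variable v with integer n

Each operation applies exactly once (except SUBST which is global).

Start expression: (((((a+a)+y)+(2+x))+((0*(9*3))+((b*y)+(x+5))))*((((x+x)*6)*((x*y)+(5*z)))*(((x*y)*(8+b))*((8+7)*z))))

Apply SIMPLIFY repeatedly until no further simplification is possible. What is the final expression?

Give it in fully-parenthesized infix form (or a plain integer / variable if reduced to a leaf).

Answer: (((((a+a)+y)+(2+x))+((b*y)+(x+5)))*((((x+x)*6)*((x*y)+(5*z)))*(((x*y)*(8+b))*(15*z))))

Derivation:
Start: (((((a+a)+y)+(2+x))+((0*(9*3))+((b*y)+(x+5))))*((((x+x)*6)*((x*y)+(5*z)))*(((x*y)*(8+b))*((8+7)*z))))
Step 1: at LRL: (0*(9*3)) -> 0; overall: (((((a+a)+y)+(2+x))+((0*(9*3))+((b*y)+(x+5))))*((((x+x)*6)*((x*y)+(5*z)))*(((x*y)*(8+b))*((8+7)*z)))) -> (((((a+a)+y)+(2+x))+(0+((b*y)+(x+5))))*((((x+x)*6)*((x*y)+(5*z)))*(((x*y)*(8+b))*((8+7)*z))))
Step 2: at LR: (0+((b*y)+(x+5))) -> ((b*y)+(x+5)); overall: (((((a+a)+y)+(2+x))+(0+((b*y)+(x+5))))*((((x+x)*6)*((x*y)+(5*z)))*(((x*y)*(8+b))*((8+7)*z)))) -> (((((a+a)+y)+(2+x))+((b*y)+(x+5)))*((((x+x)*6)*((x*y)+(5*z)))*(((x*y)*(8+b))*((8+7)*z))))
Step 3: at RRRL: (8+7) -> 15; overall: (((((a+a)+y)+(2+x))+((b*y)+(x+5)))*((((x+x)*6)*((x*y)+(5*z)))*(((x*y)*(8+b))*((8+7)*z)))) -> (((((a+a)+y)+(2+x))+((b*y)+(x+5)))*((((x+x)*6)*((x*y)+(5*z)))*(((x*y)*(8+b))*(15*z))))
Fixed point: (((((a+a)+y)+(2+x))+((b*y)+(x+5)))*((((x+x)*6)*((x*y)+(5*z)))*(((x*y)*(8+b))*(15*z))))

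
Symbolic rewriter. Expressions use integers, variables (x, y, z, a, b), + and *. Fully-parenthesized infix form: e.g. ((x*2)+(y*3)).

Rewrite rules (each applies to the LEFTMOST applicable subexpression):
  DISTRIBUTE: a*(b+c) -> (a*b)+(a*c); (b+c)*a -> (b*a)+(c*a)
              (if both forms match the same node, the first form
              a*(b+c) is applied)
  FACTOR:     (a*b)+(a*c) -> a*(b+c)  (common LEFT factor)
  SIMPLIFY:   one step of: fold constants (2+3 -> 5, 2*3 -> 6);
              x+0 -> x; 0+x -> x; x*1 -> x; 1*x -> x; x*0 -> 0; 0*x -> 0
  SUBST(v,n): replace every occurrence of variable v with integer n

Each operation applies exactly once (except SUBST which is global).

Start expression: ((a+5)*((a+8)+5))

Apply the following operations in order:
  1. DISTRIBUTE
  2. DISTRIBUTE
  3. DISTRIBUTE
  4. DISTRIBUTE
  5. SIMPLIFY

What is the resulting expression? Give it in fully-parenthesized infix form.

Answer: ((((a*a)+(5*a))+((a*8)+40))+((a+5)*5))

Derivation:
Start: ((a+5)*((a+8)+5))
Apply DISTRIBUTE at root (target: ((a+5)*((a+8)+5))): ((a+5)*((a+8)+5)) -> (((a+5)*(a+8))+((a+5)*5))
Apply DISTRIBUTE at L (target: ((a+5)*(a+8))): (((a+5)*(a+8))+((a+5)*5)) -> ((((a+5)*a)+((a+5)*8))+((a+5)*5))
Apply DISTRIBUTE at LL (target: ((a+5)*a)): ((((a+5)*a)+((a+5)*8))+((a+5)*5)) -> ((((a*a)+(5*a))+((a+5)*8))+((a+5)*5))
Apply DISTRIBUTE at LR (target: ((a+5)*8)): ((((a*a)+(5*a))+((a+5)*8))+((a+5)*5)) -> ((((a*a)+(5*a))+((a*8)+(5*8)))+((a+5)*5))
Apply SIMPLIFY at LRR (target: (5*8)): ((((a*a)+(5*a))+((a*8)+(5*8)))+((a+5)*5)) -> ((((a*a)+(5*a))+((a*8)+40))+((a+5)*5))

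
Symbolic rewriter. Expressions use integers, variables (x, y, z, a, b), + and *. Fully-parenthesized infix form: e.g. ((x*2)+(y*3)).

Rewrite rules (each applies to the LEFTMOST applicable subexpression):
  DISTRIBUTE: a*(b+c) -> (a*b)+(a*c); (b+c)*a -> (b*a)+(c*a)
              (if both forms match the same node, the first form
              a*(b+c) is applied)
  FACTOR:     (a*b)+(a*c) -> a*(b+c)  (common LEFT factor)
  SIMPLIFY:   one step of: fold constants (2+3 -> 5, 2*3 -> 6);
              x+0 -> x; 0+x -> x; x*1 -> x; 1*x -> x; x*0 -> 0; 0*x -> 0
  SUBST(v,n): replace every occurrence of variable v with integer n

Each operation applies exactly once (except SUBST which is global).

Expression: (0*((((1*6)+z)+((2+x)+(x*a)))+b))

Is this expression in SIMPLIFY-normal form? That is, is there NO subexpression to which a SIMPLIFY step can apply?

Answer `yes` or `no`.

Answer: no

Derivation:
Expression: (0*((((1*6)+z)+((2+x)+(x*a)))+b))
Scanning for simplifiable subexpressions (pre-order)...
  at root: (0*((((1*6)+z)+((2+x)+(x*a)))+b)) (SIMPLIFIABLE)
  at R: ((((1*6)+z)+((2+x)+(x*a)))+b) (not simplifiable)
  at RL: (((1*6)+z)+((2+x)+(x*a))) (not simplifiable)
  at RLL: ((1*6)+z) (not simplifiable)
  at RLLL: (1*6) (SIMPLIFIABLE)
  at RLR: ((2+x)+(x*a)) (not simplifiable)
  at RLRL: (2+x) (not simplifiable)
  at RLRR: (x*a) (not simplifiable)
Found simplifiable subexpr at path root: (0*((((1*6)+z)+((2+x)+(x*a)))+b))
One SIMPLIFY step would give: 0
-> NOT in normal form.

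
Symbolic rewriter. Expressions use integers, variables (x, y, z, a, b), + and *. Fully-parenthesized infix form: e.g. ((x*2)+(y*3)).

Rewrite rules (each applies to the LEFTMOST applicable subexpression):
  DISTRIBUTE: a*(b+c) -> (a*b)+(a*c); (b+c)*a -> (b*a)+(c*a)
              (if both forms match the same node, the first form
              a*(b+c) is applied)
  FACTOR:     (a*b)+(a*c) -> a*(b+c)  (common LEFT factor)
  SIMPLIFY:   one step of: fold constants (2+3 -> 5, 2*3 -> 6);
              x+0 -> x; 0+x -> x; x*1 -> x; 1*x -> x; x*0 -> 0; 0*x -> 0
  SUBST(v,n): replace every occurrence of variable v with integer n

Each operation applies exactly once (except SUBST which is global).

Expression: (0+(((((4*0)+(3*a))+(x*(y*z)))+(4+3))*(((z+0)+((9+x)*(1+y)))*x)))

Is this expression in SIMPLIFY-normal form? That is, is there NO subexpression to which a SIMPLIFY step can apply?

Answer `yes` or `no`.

Expression: (0+(((((4*0)+(3*a))+(x*(y*z)))+(4+3))*(((z+0)+((9+x)*(1+y)))*x)))
Scanning for simplifiable subexpressions (pre-order)...
  at root: (0+(((((4*0)+(3*a))+(x*(y*z)))+(4+3))*(((z+0)+((9+x)*(1+y)))*x))) (SIMPLIFIABLE)
  at R: (((((4*0)+(3*a))+(x*(y*z)))+(4+3))*(((z+0)+((9+x)*(1+y)))*x)) (not simplifiable)
  at RL: ((((4*0)+(3*a))+(x*(y*z)))+(4+3)) (not simplifiable)
  at RLL: (((4*0)+(3*a))+(x*(y*z))) (not simplifiable)
  at RLLL: ((4*0)+(3*a)) (not simplifiable)
  at RLLLL: (4*0) (SIMPLIFIABLE)
  at RLLLR: (3*a) (not simplifiable)
  at RLLR: (x*(y*z)) (not simplifiable)
  at RLLRR: (y*z) (not simplifiable)
  at RLR: (4+3) (SIMPLIFIABLE)
  at RR: (((z+0)+((9+x)*(1+y)))*x) (not simplifiable)
  at RRL: ((z+0)+((9+x)*(1+y))) (not simplifiable)
  at RRLL: (z+0) (SIMPLIFIABLE)
  at RRLR: ((9+x)*(1+y)) (not simplifiable)
  at RRLRL: (9+x) (not simplifiable)
  at RRLRR: (1+y) (not simplifiable)
Found simplifiable subexpr at path root: (0+(((((4*0)+(3*a))+(x*(y*z)))+(4+3))*(((z+0)+((9+x)*(1+y)))*x)))
One SIMPLIFY step would give: (((((4*0)+(3*a))+(x*(y*z)))+(4+3))*(((z+0)+((9+x)*(1+y)))*x))
-> NOT in normal form.

Answer: no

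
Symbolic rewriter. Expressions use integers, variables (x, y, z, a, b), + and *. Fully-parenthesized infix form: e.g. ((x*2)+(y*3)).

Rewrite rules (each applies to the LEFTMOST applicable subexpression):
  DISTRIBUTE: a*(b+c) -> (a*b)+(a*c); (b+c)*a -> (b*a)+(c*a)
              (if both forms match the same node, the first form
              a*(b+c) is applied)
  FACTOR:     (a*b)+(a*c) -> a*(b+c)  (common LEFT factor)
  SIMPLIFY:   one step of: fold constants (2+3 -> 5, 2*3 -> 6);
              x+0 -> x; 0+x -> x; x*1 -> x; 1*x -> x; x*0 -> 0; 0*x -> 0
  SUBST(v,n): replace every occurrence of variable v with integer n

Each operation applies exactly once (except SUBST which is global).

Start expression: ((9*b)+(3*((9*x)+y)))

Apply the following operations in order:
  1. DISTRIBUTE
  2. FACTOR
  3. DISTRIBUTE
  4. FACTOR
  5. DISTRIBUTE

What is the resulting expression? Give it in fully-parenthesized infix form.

Answer: ((9*b)+((3*(9*x))+(3*y)))

Derivation:
Start: ((9*b)+(3*((9*x)+y)))
Apply DISTRIBUTE at R (target: (3*((9*x)+y))): ((9*b)+(3*((9*x)+y))) -> ((9*b)+((3*(9*x))+(3*y)))
Apply FACTOR at R (target: ((3*(9*x))+(3*y))): ((9*b)+((3*(9*x))+(3*y))) -> ((9*b)+(3*((9*x)+y)))
Apply DISTRIBUTE at R (target: (3*((9*x)+y))): ((9*b)+(3*((9*x)+y))) -> ((9*b)+((3*(9*x))+(3*y)))
Apply FACTOR at R (target: ((3*(9*x))+(3*y))): ((9*b)+((3*(9*x))+(3*y))) -> ((9*b)+(3*((9*x)+y)))
Apply DISTRIBUTE at R (target: (3*((9*x)+y))): ((9*b)+(3*((9*x)+y))) -> ((9*b)+((3*(9*x))+(3*y)))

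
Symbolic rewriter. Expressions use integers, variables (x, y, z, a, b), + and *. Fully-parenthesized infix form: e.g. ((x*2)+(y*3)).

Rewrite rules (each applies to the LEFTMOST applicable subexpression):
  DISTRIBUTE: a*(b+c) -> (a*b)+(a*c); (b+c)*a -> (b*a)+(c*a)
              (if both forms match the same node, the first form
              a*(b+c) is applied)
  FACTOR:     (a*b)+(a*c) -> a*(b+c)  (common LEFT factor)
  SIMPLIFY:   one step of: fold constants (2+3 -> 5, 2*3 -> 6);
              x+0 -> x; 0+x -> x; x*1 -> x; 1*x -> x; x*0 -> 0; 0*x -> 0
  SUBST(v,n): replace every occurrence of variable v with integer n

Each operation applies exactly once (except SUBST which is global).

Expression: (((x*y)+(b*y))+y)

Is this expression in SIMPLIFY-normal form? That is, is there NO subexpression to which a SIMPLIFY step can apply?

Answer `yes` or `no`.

Expression: (((x*y)+(b*y))+y)
Scanning for simplifiable subexpressions (pre-order)...
  at root: (((x*y)+(b*y))+y) (not simplifiable)
  at L: ((x*y)+(b*y)) (not simplifiable)
  at LL: (x*y) (not simplifiable)
  at LR: (b*y) (not simplifiable)
Result: no simplifiable subexpression found -> normal form.

Answer: yes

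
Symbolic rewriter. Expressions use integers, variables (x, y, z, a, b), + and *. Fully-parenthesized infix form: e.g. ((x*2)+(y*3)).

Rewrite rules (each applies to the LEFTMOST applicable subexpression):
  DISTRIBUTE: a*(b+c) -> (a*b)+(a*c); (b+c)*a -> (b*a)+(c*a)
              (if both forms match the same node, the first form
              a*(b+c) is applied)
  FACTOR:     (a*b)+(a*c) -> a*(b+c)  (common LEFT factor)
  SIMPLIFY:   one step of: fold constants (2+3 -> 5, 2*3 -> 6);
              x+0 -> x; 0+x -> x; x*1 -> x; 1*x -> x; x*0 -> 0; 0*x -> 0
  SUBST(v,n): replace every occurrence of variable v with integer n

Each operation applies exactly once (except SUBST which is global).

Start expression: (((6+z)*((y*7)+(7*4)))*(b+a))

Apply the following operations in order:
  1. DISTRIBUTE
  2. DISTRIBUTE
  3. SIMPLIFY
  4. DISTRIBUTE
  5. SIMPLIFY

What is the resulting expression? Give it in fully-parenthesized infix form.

Start: (((6+z)*((y*7)+(7*4)))*(b+a))
Apply DISTRIBUTE at root (target: (((6+z)*((y*7)+(7*4)))*(b+a))): (((6+z)*((y*7)+(7*4)))*(b+a)) -> ((((6+z)*((y*7)+(7*4)))*b)+(((6+z)*((y*7)+(7*4)))*a))
Apply DISTRIBUTE at LL (target: ((6+z)*((y*7)+(7*4)))): ((((6+z)*((y*7)+(7*4)))*b)+(((6+z)*((y*7)+(7*4)))*a)) -> (((((6+z)*(y*7))+((6+z)*(7*4)))*b)+(((6+z)*((y*7)+(7*4)))*a))
Apply SIMPLIFY at LLRR (target: (7*4)): (((((6+z)*(y*7))+((6+z)*(7*4)))*b)+(((6+z)*((y*7)+(7*4)))*a)) -> (((((6+z)*(y*7))+((6+z)*28))*b)+(((6+z)*((y*7)+(7*4)))*a))
Apply DISTRIBUTE at L (target: ((((6+z)*(y*7))+((6+z)*28))*b)): (((((6+z)*(y*7))+((6+z)*28))*b)+(((6+z)*((y*7)+(7*4)))*a)) -> (((((6+z)*(y*7))*b)+(((6+z)*28)*b))+(((6+z)*((y*7)+(7*4)))*a))
Apply SIMPLIFY at RLRR (target: (7*4)): (((((6+z)*(y*7))*b)+(((6+z)*28)*b))+(((6+z)*((y*7)+(7*4)))*a)) -> (((((6+z)*(y*7))*b)+(((6+z)*28)*b))+(((6+z)*((y*7)+28))*a))

Answer: (((((6+z)*(y*7))*b)+(((6+z)*28)*b))+(((6+z)*((y*7)+28))*a))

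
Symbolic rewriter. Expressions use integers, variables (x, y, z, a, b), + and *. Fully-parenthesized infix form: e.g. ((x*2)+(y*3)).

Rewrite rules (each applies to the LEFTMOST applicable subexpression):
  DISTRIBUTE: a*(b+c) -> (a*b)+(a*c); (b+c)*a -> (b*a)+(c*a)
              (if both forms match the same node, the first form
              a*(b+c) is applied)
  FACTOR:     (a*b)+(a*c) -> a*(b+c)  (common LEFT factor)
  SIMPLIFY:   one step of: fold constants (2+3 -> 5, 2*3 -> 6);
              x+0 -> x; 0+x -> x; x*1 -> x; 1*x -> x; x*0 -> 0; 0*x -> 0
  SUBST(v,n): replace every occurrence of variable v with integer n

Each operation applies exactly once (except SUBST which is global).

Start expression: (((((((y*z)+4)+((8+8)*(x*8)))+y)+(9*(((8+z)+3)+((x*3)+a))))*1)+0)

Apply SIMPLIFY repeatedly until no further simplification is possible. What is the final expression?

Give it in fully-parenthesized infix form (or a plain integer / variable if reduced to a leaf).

Start: (((((((y*z)+4)+((8+8)*(x*8)))+y)+(9*(((8+z)+3)+((x*3)+a))))*1)+0)
Step 1: at root: (((((((y*z)+4)+((8+8)*(x*8)))+y)+(9*(((8+z)+3)+((x*3)+a))))*1)+0) -> ((((((y*z)+4)+((8+8)*(x*8)))+y)+(9*(((8+z)+3)+((x*3)+a))))*1); overall: (((((((y*z)+4)+((8+8)*(x*8)))+y)+(9*(((8+z)+3)+((x*3)+a))))*1)+0) -> ((((((y*z)+4)+((8+8)*(x*8)))+y)+(9*(((8+z)+3)+((x*3)+a))))*1)
Step 2: at root: ((((((y*z)+4)+((8+8)*(x*8)))+y)+(9*(((8+z)+3)+((x*3)+a))))*1) -> (((((y*z)+4)+((8+8)*(x*8)))+y)+(9*(((8+z)+3)+((x*3)+a)))); overall: ((((((y*z)+4)+((8+8)*(x*8)))+y)+(9*(((8+z)+3)+((x*3)+a))))*1) -> (((((y*z)+4)+((8+8)*(x*8)))+y)+(9*(((8+z)+3)+((x*3)+a))))
Step 3: at LLRL: (8+8) -> 16; overall: (((((y*z)+4)+((8+8)*(x*8)))+y)+(9*(((8+z)+3)+((x*3)+a)))) -> (((((y*z)+4)+(16*(x*8)))+y)+(9*(((8+z)+3)+((x*3)+a))))
Fixed point: (((((y*z)+4)+(16*(x*8)))+y)+(9*(((8+z)+3)+((x*3)+a))))

Answer: (((((y*z)+4)+(16*(x*8)))+y)+(9*(((8+z)+3)+((x*3)+a))))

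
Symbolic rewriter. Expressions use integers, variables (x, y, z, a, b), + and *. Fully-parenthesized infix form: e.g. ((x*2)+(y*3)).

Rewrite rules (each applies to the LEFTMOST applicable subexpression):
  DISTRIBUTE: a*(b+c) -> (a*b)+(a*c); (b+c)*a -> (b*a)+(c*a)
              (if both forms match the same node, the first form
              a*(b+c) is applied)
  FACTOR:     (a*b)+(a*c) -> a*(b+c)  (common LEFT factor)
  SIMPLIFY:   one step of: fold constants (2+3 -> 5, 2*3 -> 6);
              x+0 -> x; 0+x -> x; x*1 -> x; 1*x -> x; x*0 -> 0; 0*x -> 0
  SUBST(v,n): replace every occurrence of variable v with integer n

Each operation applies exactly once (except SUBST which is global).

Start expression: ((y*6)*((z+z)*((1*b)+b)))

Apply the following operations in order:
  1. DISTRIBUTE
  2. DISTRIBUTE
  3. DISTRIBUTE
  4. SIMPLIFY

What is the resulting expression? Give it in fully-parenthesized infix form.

Answer: (((y*6)*((z*b)+(z*(1*b))))+((y*6)*((z+z)*b)))

Derivation:
Start: ((y*6)*((z+z)*((1*b)+b)))
Apply DISTRIBUTE at R (target: ((z+z)*((1*b)+b))): ((y*6)*((z+z)*((1*b)+b))) -> ((y*6)*(((z+z)*(1*b))+((z+z)*b)))
Apply DISTRIBUTE at root (target: ((y*6)*(((z+z)*(1*b))+((z+z)*b)))): ((y*6)*(((z+z)*(1*b))+((z+z)*b))) -> (((y*6)*((z+z)*(1*b)))+((y*6)*((z+z)*b)))
Apply DISTRIBUTE at LR (target: ((z+z)*(1*b))): (((y*6)*((z+z)*(1*b)))+((y*6)*((z+z)*b))) -> (((y*6)*((z*(1*b))+(z*(1*b))))+((y*6)*((z+z)*b)))
Apply SIMPLIFY at LRLR (target: (1*b)): (((y*6)*((z*(1*b))+(z*(1*b))))+((y*6)*((z+z)*b))) -> (((y*6)*((z*b)+(z*(1*b))))+((y*6)*((z+z)*b)))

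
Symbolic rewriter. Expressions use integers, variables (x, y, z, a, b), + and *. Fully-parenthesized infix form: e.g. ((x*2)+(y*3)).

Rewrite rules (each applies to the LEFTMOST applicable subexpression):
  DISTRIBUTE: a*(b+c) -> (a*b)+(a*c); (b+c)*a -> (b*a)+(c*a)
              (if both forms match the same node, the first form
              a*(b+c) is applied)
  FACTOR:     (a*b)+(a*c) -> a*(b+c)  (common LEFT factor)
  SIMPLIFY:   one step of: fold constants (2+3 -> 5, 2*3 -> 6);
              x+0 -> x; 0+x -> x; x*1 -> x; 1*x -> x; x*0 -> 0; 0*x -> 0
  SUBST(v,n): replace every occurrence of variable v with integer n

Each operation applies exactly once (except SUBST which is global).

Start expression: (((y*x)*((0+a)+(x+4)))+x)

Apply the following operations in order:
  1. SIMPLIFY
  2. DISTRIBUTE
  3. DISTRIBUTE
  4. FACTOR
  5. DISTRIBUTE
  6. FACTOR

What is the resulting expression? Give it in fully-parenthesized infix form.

Start: (((y*x)*((0+a)+(x+4)))+x)
Apply SIMPLIFY at LRL (target: (0+a)): (((y*x)*((0+a)+(x+4)))+x) -> (((y*x)*(a+(x+4)))+x)
Apply DISTRIBUTE at L (target: ((y*x)*(a+(x+4)))): (((y*x)*(a+(x+4)))+x) -> ((((y*x)*a)+((y*x)*(x+4)))+x)
Apply DISTRIBUTE at LR (target: ((y*x)*(x+4))): ((((y*x)*a)+((y*x)*(x+4)))+x) -> ((((y*x)*a)+(((y*x)*x)+((y*x)*4)))+x)
Apply FACTOR at LR (target: (((y*x)*x)+((y*x)*4))): ((((y*x)*a)+(((y*x)*x)+((y*x)*4)))+x) -> ((((y*x)*a)+((y*x)*(x+4)))+x)
Apply DISTRIBUTE at LR (target: ((y*x)*(x+4))): ((((y*x)*a)+((y*x)*(x+4)))+x) -> ((((y*x)*a)+(((y*x)*x)+((y*x)*4)))+x)
Apply FACTOR at LR (target: (((y*x)*x)+((y*x)*4))): ((((y*x)*a)+(((y*x)*x)+((y*x)*4)))+x) -> ((((y*x)*a)+((y*x)*(x+4)))+x)

Answer: ((((y*x)*a)+((y*x)*(x+4)))+x)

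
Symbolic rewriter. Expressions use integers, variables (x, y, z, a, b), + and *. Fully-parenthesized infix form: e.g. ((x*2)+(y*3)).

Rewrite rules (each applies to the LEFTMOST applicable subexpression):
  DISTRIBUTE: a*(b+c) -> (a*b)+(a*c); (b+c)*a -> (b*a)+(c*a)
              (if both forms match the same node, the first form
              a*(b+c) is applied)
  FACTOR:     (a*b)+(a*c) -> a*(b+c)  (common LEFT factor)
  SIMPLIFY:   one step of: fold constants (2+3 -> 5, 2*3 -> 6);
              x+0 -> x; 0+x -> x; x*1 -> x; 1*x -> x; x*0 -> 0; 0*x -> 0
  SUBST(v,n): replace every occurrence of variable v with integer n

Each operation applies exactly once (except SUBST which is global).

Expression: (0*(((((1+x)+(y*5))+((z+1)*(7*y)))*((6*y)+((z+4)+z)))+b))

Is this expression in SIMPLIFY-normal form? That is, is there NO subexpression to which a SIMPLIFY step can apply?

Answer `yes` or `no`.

Answer: no

Derivation:
Expression: (0*(((((1+x)+(y*5))+((z+1)*(7*y)))*((6*y)+((z+4)+z)))+b))
Scanning for simplifiable subexpressions (pre-order)...
  at root: (0*(((((1+x)+(y*5))+((z+1)*(7*y)))*((6*y)+((z+4)+z)))+b)) (SIMPLIFIABLE)
  at R: (((((1+x)+(y*5))+((z+1)*(7*y)))*((6*y)+((z+4)+z)))+b) (not simplifiable)
  at RL: ((((1+x)+(y*5))+((z+1)*(7*y)))*((6*y)+((z+4)+z))) (not simplifiable)
  at RLL: (((1+x)+(y*5))+((z+1)*(7*y))) (not simplifiable)
  at RLLL: ((1+x)+(y*5)) (not simplifiable)
  at RLLLL: (1+x) (not simplifiable)
  at RLLLR: (y*5) (not simplifiable)
  at RLLR: ((z+1)*(7*y)) (not simplifiable)
  at RLLRL: (z+1) (not simplifiable)
  at RLLRR: (7*y) (not simplifiable)
  at RLR: ((6*y)+((z+4)+z)) (not simplifiable)
  at RLRL: (6*y) (not simplifiable)
  at RLRR: ((z+4)+z) (not simplifiable)
  at RLRRL: (z+4) (not simplifiable)
Found simplifiable subexpr at path root: (0*(((((1+x)+(y*5))+((z+1)*(7*y)))*((6*y)+((z+4)+z)))+b))
One SIMPLIFY step would give: 0
-> NOT in normal form.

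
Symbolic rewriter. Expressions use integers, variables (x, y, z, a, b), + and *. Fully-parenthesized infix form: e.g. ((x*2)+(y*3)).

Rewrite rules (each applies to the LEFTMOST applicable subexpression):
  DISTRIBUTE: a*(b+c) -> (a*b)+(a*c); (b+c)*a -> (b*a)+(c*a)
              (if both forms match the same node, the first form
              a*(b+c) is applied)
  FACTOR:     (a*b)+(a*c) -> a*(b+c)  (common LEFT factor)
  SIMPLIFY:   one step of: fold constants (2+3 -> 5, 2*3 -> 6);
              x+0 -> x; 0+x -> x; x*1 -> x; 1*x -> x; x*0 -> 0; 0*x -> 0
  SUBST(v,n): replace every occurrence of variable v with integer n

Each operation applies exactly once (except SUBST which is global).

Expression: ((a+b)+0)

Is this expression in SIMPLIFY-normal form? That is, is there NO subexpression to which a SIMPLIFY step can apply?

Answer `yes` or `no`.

Answer: no

Derivation:
Expression: ((a+b)+0)
Scanning for simplifiable subexpressions (pre-order)...
  at root: ((a+b)+0) (SIMPLIFIABLE)
  at L: (a+b) (not simplifiable)
Found simplifiable subexpr at path root: ((a+b)+0)
One SIMPLIFY step would give: (a+b)
-> NOT in normal form.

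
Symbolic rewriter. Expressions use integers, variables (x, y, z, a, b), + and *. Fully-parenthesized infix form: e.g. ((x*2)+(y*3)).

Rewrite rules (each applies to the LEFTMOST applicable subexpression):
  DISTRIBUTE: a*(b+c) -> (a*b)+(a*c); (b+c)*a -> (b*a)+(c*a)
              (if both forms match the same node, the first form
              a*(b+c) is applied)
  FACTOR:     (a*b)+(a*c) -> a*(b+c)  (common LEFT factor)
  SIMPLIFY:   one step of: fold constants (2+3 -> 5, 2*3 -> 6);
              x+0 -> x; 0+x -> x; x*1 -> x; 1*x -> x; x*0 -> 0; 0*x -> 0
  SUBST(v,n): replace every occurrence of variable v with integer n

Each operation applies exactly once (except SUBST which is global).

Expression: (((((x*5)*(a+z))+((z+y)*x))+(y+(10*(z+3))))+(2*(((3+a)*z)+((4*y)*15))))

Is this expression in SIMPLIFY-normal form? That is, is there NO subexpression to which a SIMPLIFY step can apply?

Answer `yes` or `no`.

Expression: (((((x*5)*(a+z))+((z+y)*x))+(y+(10*(z+3))))+(2*(((3+a)*z)+((4*y)*15))))
Scanning for simplifiable subexpressions (pre-order)...
  at root: (((((x*5)*(a+z))+((z+y)*x))+(y+(10*(z+3))))+(2*(((3+a)*z)+((4*y)*15)))) (not simplifiable)
  at L: ((((x*5)*(a+z))+((z+y)*x))+(y+(10*(z+3)))) (not simplifiable)
  at LL: (((x*5)*(a+z))+((z+y)*x)) (not simplifiable)
  at LLL: ((x*5)*(a+z)) (not simplifiable)
  at LLLL: (x*5) (not simplifiable)
  at LLLR: (a+z) (not simplifiable)
  at LLR: ((z+y)*x) (not simplifiable)
  at LLRL: (z+y) (not simplifiable)
  at LR: (y+(10*(z+3))) (not simplifiable)
  at LRR: (10*(z+3)) (not simplifiable)
  at LRRR: (z+3) (not simplifiable)
  at R: (2*(((3+a)*z)+((4*y)*15))) (not simplifiable)
  at RR: (((3+a)*z)+((4*y)*15)) (not simplifiable)
  at RRL: ((3+a)*z) (not simplifiable)
  at RRLL: (3+a) (not simplifiable)
  at RRR: ((4*y)*15) (not simplifiable)
  at RRRL: (4*y) (not simplifiable)
Result: no simplifiable subexpression found -> normal form.

Answer: yes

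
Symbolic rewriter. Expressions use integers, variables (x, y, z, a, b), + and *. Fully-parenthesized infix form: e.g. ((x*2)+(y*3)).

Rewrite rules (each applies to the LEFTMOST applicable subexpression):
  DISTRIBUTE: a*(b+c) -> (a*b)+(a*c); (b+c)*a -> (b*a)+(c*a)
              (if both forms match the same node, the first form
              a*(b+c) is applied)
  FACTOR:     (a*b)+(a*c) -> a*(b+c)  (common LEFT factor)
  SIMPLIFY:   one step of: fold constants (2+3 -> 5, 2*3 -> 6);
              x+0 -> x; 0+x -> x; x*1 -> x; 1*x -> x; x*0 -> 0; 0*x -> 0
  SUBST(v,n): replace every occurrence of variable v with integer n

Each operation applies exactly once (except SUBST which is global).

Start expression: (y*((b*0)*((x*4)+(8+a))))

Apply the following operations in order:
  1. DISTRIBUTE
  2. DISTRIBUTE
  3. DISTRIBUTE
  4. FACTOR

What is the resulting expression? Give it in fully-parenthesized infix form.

Start: (y*((b*0)*((x*4)+(8+a))))
Apply DISTRIBUTE at R (target: ((b*0)*((x*4)+(8+a)))): (y*((b*0)*((x*4)+(8+a)))) -> (y*(((b*0)*(x*4))+((b*0)*(8+a))))
Apply DISTRIBUTE at root (target: (y*(((b*0)*(x*4))+((b*0)*(8+a))))): (y*(((b*0)*(x*4))+((b*0)*(8+a)))) -> ((y*((b*0)*(x*4)))+(y*((b*0)*(8+a))))
Apply DISTRIBUTE at RR (target: ((b*0)*(8+a))): ((y*((b*0)*(x*4)))+(y*((b*0)*(8+a)))) -> ((y*((b*0)*(x*4)))+(y*(((b*0)*8)+((b*0)*a))))
Apply FACTOR at root (target: ((y*((b*0)*(x*4)))+(y*(((b*0)*8)+((b*0)*a))))): ((y*((b*0)*(x*4)))+(y*(((b*0)*8)+((b*0)*a)))) -> (y*(((b*0)*(x*4))+(((b*0)*8)+((b*0)*a))))

Answer: (y*(((b*0)*(x*4))+(((b*0)*8)+((b*0)*a))))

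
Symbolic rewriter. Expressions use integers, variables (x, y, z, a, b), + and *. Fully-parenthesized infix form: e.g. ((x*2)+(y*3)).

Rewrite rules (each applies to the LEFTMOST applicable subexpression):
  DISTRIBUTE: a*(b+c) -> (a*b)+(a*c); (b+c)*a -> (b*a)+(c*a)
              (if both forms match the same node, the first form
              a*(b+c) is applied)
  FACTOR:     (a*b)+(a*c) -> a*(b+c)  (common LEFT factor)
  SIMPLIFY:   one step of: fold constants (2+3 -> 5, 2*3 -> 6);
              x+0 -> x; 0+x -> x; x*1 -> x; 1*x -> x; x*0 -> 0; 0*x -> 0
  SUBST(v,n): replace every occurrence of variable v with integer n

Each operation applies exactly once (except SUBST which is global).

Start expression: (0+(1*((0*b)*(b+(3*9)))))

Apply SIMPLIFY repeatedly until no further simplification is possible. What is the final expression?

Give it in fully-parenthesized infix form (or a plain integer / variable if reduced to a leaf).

Start: (0+(1*((0*b)*(b+(3*9)))))
Step 1: at root: (0+(1*((0*b)*(b+(3*9))))) -> (1*((0*b)*(b+(3*9)))); overall: (0+(1*((0*b)*(b+(3*9))))) -> (1*((0*b)*(b+(3*9))))
Step 2: at root: (1*((0*b)*(b+(3*9)))) -> ((0*b)*(b+(3*9))); overall: (1*((0*b)*(b+(3*9)))) -> ((0*b)*(b+(3*9)))
Step 3: at L: (0*b) -> 0; overall: ((0*b)*(b+(3*9))) -> (0*(b+(3*9)))
Step 4: at root: (0*(b+(3*9))) -> 0; overall: (0*(b+(3*9))) -> 0
Fixed point: 0

Answer: 0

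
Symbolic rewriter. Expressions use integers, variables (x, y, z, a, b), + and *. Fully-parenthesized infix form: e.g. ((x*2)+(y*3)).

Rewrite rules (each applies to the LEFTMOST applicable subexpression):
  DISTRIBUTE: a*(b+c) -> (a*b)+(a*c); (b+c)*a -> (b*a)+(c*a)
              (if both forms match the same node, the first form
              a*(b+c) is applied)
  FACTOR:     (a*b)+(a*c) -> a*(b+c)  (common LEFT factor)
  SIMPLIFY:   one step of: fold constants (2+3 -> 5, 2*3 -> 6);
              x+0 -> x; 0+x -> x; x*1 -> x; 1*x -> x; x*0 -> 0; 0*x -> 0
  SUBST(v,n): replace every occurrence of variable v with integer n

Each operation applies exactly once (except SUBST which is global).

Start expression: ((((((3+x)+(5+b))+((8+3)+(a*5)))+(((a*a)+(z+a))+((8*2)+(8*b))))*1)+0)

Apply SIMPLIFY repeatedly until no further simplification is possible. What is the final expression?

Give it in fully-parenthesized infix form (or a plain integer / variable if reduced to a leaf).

Start: ((((((3+x)+(5+b))+((8+3)+(a*5)))+(((a*a)+(z+a))+((8*2)+(8*b))))*1)+0)
Step 1: at root: ((((((3+x)+(5+b))+((8+3)+(a*5)))+(((a*a)+(z+a))+((8*2)+(8*b))))*1)+0) -> (((((3+x)+(5+b))+((8+3)+(a*5)))+(((a*a)+(z+a))+((8*2)+(8*b))))*1); overall: ((((((3+x)+(5+b))+((8+3)+(a*5)))+(((a*a)+(z+a))+((8*2)+(8*b))))*1)+0) -> (((((3+x)+(5+b))+((8+3)+(a*5)))+(((a*a)+(z+a))+((8*2)+(8*b))))*1)
Step 2: at root: (((((3+x)+(5+b))+((8+3)+(a*5)))+(((a*a)+(z+a))+((8*2)+(8*b))))*1) -> ((((3+x)+(5+b))+((8+3)+(a*5)))+(((a*a)+(z+a))+((8*2)+(8*b)))); overall: (((((3+x)+(5+b))+((8+3)+(a*5)))+(((a*a)+(z+a))+((8*2)+(8*b))))*1) -> ((((3+x)+(5+b))+((8+3)+(a*5)))+(((a*a)+(z+a))+((8*2)+(8*b))))
Step 3: at LRL: (8+3) -> 11; overall: ((((3+x)+(5+b))+((8+3)+(a*5)))+(((a*a)+(z+a))+((8*2)+(8*b)))) -> ((((3+x)+(5+b))+(11+(a*5)))+(((a*a)+(z+a))+((8*2)+(8*b))))
Step 4: at RRL: (8*2) -> 16; overall: ((((3+x)+(5+b))+(11+(a*5)))+(((a*a)+(z+a))+((8*2)+(8*b)))) -> ((((3+x)+(5+b))+(11+(a*5)))+(((a*a)+(z+a))+(16+(8*b))))
Fixed point: ((((3+x)+(5+b))+(11+(a*5)))+(((a*a)+(z+a))+(16+(8*b))))

Answer: ((((3+x)+(5+b))+(11+(a*5)))+(((a*a)+(z+a))+(16+(8*b))))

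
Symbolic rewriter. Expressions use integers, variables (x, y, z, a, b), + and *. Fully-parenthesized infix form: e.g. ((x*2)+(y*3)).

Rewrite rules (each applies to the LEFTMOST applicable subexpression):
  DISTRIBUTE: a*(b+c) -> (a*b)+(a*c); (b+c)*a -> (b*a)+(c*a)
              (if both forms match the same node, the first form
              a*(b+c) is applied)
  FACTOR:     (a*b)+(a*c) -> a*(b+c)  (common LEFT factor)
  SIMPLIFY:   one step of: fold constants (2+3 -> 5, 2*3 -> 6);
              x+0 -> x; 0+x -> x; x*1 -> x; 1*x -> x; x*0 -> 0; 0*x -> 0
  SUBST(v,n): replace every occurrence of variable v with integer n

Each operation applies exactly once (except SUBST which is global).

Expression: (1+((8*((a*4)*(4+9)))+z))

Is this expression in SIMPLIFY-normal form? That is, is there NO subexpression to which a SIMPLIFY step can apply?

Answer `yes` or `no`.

Expression: (1+((8*((a*4)*(4+9)))+z))
Scanning for simplifiable subexpressions (pre-order)...
  at root: (1+((8*((a*4)*(4+9)))+z)) (not simplifiable)
  at R: ((8*((a*4)*(4+9)))+z) (not simplifiable)
  at RL: (8*((a*4)*(4+9))) (not simplifiable)
  at RLR: ((a*4)*(4+9)) (not simplifiable)
  at RLRL: (a*4) (not simplifiable)
  at RLRR: (4+9) (SIMPLIFIABLE)
Found simplifiable subexpr at path RLRR: (4+9)
One SIMPLIFY step would give: (1+((8*((a*4)*13))+z))
-> NOT in normal form.

Answer: no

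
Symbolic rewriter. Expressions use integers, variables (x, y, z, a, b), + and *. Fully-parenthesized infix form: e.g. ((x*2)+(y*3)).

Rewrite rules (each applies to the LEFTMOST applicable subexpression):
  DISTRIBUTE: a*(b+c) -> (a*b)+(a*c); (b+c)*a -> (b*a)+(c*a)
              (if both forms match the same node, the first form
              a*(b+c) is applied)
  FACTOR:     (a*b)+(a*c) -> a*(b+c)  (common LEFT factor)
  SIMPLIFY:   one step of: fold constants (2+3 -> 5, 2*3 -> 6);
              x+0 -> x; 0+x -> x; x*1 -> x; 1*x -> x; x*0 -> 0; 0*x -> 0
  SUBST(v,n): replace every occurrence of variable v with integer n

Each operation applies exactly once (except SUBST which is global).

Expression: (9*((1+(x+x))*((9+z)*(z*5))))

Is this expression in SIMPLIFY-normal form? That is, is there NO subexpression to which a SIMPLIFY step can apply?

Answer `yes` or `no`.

Answer: yes

Derivation:
Expression: (9*((1+(x+x))*((9+z)*(z*5))))
Scanning for simplifiable subexpressions (pre-order)...
  at root: (9*((1+(x+x))*((9+z)*(z*5)))) (not simplifiable)
  at R: ((1+(x+x))*((9+z)*(z*5))) (not simplifiable)
  at RL: (1+(x+x)) (not simplifiable)
  at RLR: (x+x) (not simplifiable)
  at RR: ((9+z)*(z*5)) (not simplifiable)
  at RRL: (9+z) (not simplifiable)
  at RRR: (z*5) (not simplifiable)
Result: no simplifiable subexpression found -> normal form.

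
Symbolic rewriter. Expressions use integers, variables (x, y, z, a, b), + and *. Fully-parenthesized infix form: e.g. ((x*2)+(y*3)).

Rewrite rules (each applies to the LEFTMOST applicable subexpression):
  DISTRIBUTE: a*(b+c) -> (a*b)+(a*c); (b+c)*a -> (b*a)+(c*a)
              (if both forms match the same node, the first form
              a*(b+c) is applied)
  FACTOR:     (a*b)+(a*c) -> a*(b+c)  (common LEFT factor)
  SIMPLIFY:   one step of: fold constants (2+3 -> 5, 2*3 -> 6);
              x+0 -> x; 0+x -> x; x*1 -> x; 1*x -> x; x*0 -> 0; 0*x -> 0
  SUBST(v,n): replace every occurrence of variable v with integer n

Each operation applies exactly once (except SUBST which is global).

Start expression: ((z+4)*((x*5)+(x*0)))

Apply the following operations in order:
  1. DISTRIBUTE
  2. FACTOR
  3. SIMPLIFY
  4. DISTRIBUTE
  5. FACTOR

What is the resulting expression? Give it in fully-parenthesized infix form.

Start: ((z+4)*((x*5)+(x*0)))
Apply DISTRIBUTE at root (target: ((z+4)*((x*5)+(x*0)))): ((z+4)*((x*5)+(x*0))) -> (((z+4)*(x*5))+((z+4)*(x*0)))
Apply FACTOR at root (target: (((z+4)*(x*5))+((z+4)*(x*0)))): (((z+4)*(x*5))+((z+4)*(x*0))) -> ((z+4)*((x*5)+(x*0)))
Apply SIMPLIFY at RR (target: (x*0)): ((z+4)*((x*5)+(x*0))) -> ((z+4)*((x*5)+0))
Apply DISTRIBUTE at root (target: ((z+4)*((x*5)+0))): ((z+4)*((x*5)+0)) -> (((z+4)*(x*5))+((z+4)*0))
Apply FACTOR at root (target: (((z+4)*(x*5))+((z+4)*0))): (((z+4)*(x*5))+((z+4)*0)) -> ((z+4)*((x*5)+0))

Answer: ((z+4)*((x*5)+0))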